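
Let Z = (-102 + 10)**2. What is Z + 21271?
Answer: 29735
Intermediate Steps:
Z = 8464 (Z = (-92)**2 = 8464)
Z + 21271 = 8464 + 21271 = 29735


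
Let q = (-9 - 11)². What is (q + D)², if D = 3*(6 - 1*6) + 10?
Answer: 168100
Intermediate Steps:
D = 10 (D = 3*(6 - 6) + 10 = 3*0 + 10 = 0 + 10 = 10)
q = 400 (q = (-20)² = 400)
(q + D)² = (400 + 10)² = 410² = 168100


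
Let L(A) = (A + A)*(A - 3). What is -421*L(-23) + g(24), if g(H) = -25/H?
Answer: -12084409/24 ≈ -5.0352e+5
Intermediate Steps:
L(A) = 2*A*(-3 + A) (L(A) = (2*A)*(-3 + A) = 2*A*(-3 + A))
-421*L(-23) + g(24) = -842*(-23)*(-3 - 23) - 25/24 = -842*(-23)*(-26) - 25*1/24 = -421*1196 - 25/24 = -503516 - 25/24 = -12084409/24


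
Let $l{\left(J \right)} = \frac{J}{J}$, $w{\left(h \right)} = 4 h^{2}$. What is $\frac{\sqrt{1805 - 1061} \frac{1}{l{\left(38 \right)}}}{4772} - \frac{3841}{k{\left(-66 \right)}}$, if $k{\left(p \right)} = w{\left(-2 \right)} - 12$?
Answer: $- \frac{3841}{4} + \frac{\sqrt{186}}{2386} \approx -960.24$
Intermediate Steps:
$l{\left(J \right)} = 1$
$k{\left(p \right)} = 4$ ($k{\left(p \right)} = 4 \left(-2\right)^{2} - 12 = 4 \cdot 4 - 12 = 16 - 12 = 4$)
$\frac{\sqrt{1805 - 1061} \frac{1}{l{\left(38 \right)}}}{4772} - \frac{3841}{k{\left(-66 \right)}} = \frac{\sqrt{1805 - 1061} \cdot 1^{-1}}{4772} - \frac{3841}{4} = \sqrt{744} \cdot 1 \cdot \frac{1}{4772} - \frac{3841}{4} = 2 \sqrt{186} \cdot 1 \cdot \frac{1}{4772} - \frac{3841}{4} = 2 \sqrt{186} \cdot \frac{1}{4772} - \frac{3841}{4} = \frac{\sqrt{186}}{2386} - \frac{3841}{4} = - \frac{3841}{4} + \frac{\sqrt{186}}{2386}$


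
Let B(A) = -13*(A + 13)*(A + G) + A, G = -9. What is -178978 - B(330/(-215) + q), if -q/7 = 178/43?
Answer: -314242395/1849 ≈ -1.6995e+5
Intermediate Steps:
q = -1246/43 ≈ -28.977
B(A) = A - 13*(-9 + A)*(13 + A) (B(A) = -13*(A + 13)*(A - 9) + A = -13*(13 + A)*(-9 + A) + A = -13*(-9 + A)*(13 + A) + A = A - 13*(-9 + A)*(13 + A))
-178978 - B(330/(-215) + q) = -178978 - (1521 - 51*(330/(-215) - 1246/43) - 13*(330/(-215) - 1246/43)**2) = -178978 - (1521 - 51*(330*(-1/215) - 1246/43) - 13*(330*(-1/215) - 1246/43)**2) = -178978 - (1521 - 51*(-66/43 - 1246/43) - 13*(-66/43 - 1246/43)**2) = -178978 - (1521 - 51*(-1312/43) - 13*(-1312/43)**2) = -178978 - (1521 + 66912/43 - 13*1721344/1849) = -178978 - (1521 + 66912/43 - 22377472/1849) = -178978 - 1*(-16687927/1849) = -178978 + 16687927/1849 = -314242395/1849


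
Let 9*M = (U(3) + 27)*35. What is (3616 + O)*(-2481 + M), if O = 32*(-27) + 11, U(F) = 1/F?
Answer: -19683919/3 ≈ -6.5613e+6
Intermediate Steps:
M = 2870/27 (M = ((1/3 + 27)*35)/9 = ((⅓ + 27)*35)/9 = ((82/3)*35)/9 = (⅑)*(2870/3) = 2870/27 ≈ 106.30)
O = -853 (O = -864 + 11 = -853)
(3616 + O)*(-2481 + M) = (3616 - 853)*(-2481 + 2870/27) = 2763*(-64117/27) = -19683919/3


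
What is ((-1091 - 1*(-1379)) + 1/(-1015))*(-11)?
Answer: -3215509/1015 ≈ -3168.0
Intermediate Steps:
((-1091 - 1*(-1379)) + 1/(-1015))*(-11) = ((-1091 + 1379) - 1/1015)*(-11) = (288 - 1/1015)*(-11) = (292319/1015)*(-11) = -3215509/1015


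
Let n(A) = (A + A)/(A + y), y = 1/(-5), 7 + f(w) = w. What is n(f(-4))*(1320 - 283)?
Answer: 57035/28 ≈ 2037.0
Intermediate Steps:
f(w) = -7 + w
y = -⅕ (y = 1*(-⅕) = -⅕ ≈ -0.20000)
n(A) = 2*A/(-⅕ + A) (n(A) = (A + A)/(A - ⅕) = (2*A)/(-⅕ + A) = 2*A/(-⅕ + A))
n(f(-4))*(1320 - 283) = (10*(-7 - 4)/(-1 + 5*(-7 - 4)))*(1320 - 283) = (10*(-11)/(-1 + 5*(-11)))*1037 = (10*(-11)/(-1 - 55))*1037 = (10*(-11)/(-56))*1037 = (10*(-11)*(-1/56))*1037 = (55/28)*1037 = 57035/28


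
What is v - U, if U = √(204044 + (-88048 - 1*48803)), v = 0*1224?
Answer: -√67193 ≈ -259.22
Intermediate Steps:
v = 0
U = √67193 (U = √(204044 + (-88048 - 48803)) = √(204044 - 136851) = √67193 ≈ 259.22)
v - U = 0 - √67193 = -√67193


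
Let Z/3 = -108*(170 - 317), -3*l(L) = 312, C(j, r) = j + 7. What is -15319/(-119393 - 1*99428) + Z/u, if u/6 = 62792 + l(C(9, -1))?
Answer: 449553095/2286241808 ≈ 0.19663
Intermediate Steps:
C(j, r) = 7 + j
l(L) = -104 (l(L) = -⅓*312 = -104)
u = 376128 (u = 6*(62792 - 104) = 6*62688 = 376128)
Z = 47628 (Z = 3*(-108*(170 - 317)) = 3*(-108*(-147)) = 3*15876 = 47628)
-15319/(-119393 - 1*99428) + Z/u = -15319/(-119393 - 1*99428) + 47628/376128 = -15319/(-119393 - 99428) + 47628*(1/376128) = -15319/(-218821) + 1323/10448 = -15319*(-1/218821) + 1323/10448 = 15319/218821 + 1323/10448 = 449553095/2286241808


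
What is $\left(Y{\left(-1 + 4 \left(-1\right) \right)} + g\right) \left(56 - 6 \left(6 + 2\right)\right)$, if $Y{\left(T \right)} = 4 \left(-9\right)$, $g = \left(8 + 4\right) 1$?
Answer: $-192$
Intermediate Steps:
$g = 12$ ($g = 12 \cdot 1 = 12$)
$Y{\left(T \right)} = -36$
$\left(Y{\left(-1 + 4 \left(-1\right) \right)} + g\right) \left(56 - 6 \left(6 + 2\right)\right) = \left(-36 + 12\right) \left(56 - 6 \left(6 + 2\right)\right) = - 24 \left(56 - 48\right) = \left(-24\right) 8 = -192$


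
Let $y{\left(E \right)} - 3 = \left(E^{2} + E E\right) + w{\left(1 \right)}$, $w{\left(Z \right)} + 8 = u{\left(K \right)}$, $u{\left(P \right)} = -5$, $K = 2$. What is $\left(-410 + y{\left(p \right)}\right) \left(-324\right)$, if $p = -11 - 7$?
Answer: $-73872$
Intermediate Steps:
$w{\left(Z \right)} = -13$ ($w{\left(Z \right)} = -8 - 5 = -13$)
$p = -18$ ($p = -11 - 7 = -18$)
$y{\left(E \right)} = -10 + 2 E^{2}$ ($y{\left(E \right)} = 3 - \left(13 - E^{2} - E E\right) = 3 + \left(\left(E^{2} + E^{2}\right) - 13\right) = 3 + \left(2 E^{2} - 13\right) = 3 + \left(-13 + 2 E^{2}\right) = -10 + 2 E^{2}$)
$\left(-410 + y{\left(p \right)}\right) \left(-324\right) = \left(-410 - \left(10 - 2 \left(-18\right)^{2}\right)\right) \left(-324\right) = \left(-410 + \left(-10 + 2 \cdot 324\right)\right) \left(-324\right) = \left(-410 + \left(-10 + 648\right)\right) \left(-324\right) = \left(-410 + 638\right) \left(-324\right) = 228 \left(-324\right) = -73872$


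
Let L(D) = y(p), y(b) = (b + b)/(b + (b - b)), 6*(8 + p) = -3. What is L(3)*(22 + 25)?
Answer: 94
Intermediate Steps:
p = -17/2 (p = -8 + (⅙)*(-3) = -8 - ½ = -17/2 ≈ -8.5000)
y(b) = 2 (y(b) = (2*b)/(b + 0) = (2*b)/b = 2)
L(D) = 2
L(3)*(22 + 25) = 2*(22 + 25) = 2*47 = 94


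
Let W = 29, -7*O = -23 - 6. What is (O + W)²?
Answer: 53824/49 ≈ 1098.4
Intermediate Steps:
O = 29/7 (O = -(-23 - 6)/7 = -⅐*(-29) = 29/7 ≈ 4.1429)
(O + W)² = (29/7 + 29)² = (232/7)² = 53824/49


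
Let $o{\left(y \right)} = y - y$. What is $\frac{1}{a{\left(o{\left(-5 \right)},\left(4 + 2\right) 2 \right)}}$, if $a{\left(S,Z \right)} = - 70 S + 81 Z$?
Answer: $\frac{1}{972} \approx 0.0010288$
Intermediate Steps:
$o{\left(y \right)} = 0$
$\frac{1}{a{\left(o{\left(-5 \right)},\left(4 + 2\right) 2 \right)}} = \frac{1}{\left(-70\right) 0 + 81 \left(4 + 2\right) 2} = \frac{1}{0 + 81 \cdot 6 \cdot 2} = \frac{1}{0 + 81 \cdot 12} = \frac{1}{0 + 972} = \frac{1}{972}$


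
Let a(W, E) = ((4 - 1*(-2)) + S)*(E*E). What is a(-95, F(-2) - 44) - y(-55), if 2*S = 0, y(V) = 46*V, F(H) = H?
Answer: 15226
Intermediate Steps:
S = 0 (S = (½)*0 = 0)
a(W, E) = 6*E² (a(W, E) = ((4 - 1*(-2)) + 0)*(E*E) = ((4 + 2) + 0)*E² = (6 + 0)*E² = 6*E²)
a(-95, F(-2) - 44) - y(-55) = 6*(-2 - 44)² - 46*(-55) = 6*(-46)² - 1*(-2530) = 6*2116 + 2530 = 12696 + 2530 = 15226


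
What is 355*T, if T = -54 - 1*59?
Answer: -40115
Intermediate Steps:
T = -113 (T = -54 - 59 = -113)
355*T = 355*(-113) = -40115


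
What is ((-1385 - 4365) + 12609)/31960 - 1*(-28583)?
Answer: 913519539/31960 ≈ 28583.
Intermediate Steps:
((-1385 - 4365) + 12609)/31960 - 1*(-28583) = (-5750 + 12609)*(1/31960) + 28583 = 6859*(1/31960) + 28583 = 6859/31960 + 28583 = 913519539/31960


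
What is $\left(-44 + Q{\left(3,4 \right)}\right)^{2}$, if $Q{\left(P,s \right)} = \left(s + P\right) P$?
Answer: $529$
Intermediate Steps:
$Q{\left(P,s \right)} = P \left(P + s\right)$ ($Q{\left(P,s \right)} = \left(P + s\right) P = P \left(P + s\right)$)
$\left(-44 + Q{\left(3,4 \right)}\right)^{2} = \left(-44 + 3 \left(3 + 4\right)\right)^{2} = \left(-44 + 3 \cdot 7\right)^{2} = \left(-44 + 21\right)^{2} = \left(-23\right)^{2} = 529$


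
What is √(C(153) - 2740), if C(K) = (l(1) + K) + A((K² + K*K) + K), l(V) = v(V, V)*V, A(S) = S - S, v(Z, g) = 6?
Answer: I*√2581 ≈ 50.804*I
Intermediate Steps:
A(S) = 0
l(V) = 6*V
C(K) = 6 + K (C(K) = (6*1 + K) + 0 = (6 + K) + 0 = 6 + K)
√(C(153) - 2740) = √((6 + 153) - 2740) = √(159 - 2740) = √(-2581) = I*√2581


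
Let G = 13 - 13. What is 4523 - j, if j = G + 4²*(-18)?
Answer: 4811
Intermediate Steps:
G = 0
j = -288 (j = 0 + 4²*(-18) = 0 + 16*(-18) = 0 - 288 = -288)
4523 - j = 4523 - 1*(-288) = 4523 + 288 = 4811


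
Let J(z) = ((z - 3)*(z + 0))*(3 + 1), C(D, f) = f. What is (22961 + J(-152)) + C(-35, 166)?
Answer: 117367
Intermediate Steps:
J(z) = 4*z*(-3 + z) (J(z) = ((-3 + z)*z)*4 = (z*(-3 + z))*4 = 4*z*(-3 + z))
(22961 + J(-152)) + C(-35, 166) = (22961 + 4*(-152)*(-3 - 152)) + 166 = (22961 + 4*(-152)*(-155)) + 166 = (22961 + 94240) + 166 = 117201 + 166 = 117367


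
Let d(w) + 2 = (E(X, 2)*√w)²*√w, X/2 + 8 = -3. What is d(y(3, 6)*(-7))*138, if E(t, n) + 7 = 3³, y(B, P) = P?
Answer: -276 - 2318400*I*√42 ≈ -276.0 - 1.5025e+7*I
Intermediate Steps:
X = -22 (X = -16 + 2*(-3) = -16 - 6 = -22)
E(t, n) = 20 (E(t, n) = -7 + 3³ = -7 + 27 = 20)
d(w) = -2 + 400*w^(3/2) (d(w) = -2 + (20*√w)²*√w = -2 + (400*w)*√w = -2 + 400*w^(3/2))
d(y(3, 6)*(-7))*138 = (-2 + 400*(6*(-7))^(3/2))*138 = (-2 + 400*(-42)^(3/2))*138 = (-2 + 400*(-42*I*√42))*138 = (-2 - 16800*I*√42)*138 = -276 - 2318400*I*√42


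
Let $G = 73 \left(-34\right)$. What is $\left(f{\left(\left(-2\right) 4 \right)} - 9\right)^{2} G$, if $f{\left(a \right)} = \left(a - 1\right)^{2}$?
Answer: $-12866688$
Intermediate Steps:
$f{\left(a \right)} = \left(-1 + a\right)^{2}$
$G = -2482$
$\left(f{\left(\left(-2\right) 4 \right)} - 9\right)^{2} G = \left(\left(-1 - 8\right)^{2} - 9\right)^{2} \left(-2482\right) = \left(\left(-9\right)^{2} - 9\right)^{2} \left(-2482\right) = \left(81 - 9\right)^{2} \left(-2482\right) = 72^{2} \left(-2482\right) = 5184 \left(-2482\right) = -12866688$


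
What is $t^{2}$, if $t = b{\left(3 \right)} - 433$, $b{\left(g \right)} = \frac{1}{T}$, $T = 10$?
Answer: $\frac{18740241}{100} \approx 1.874 \cdot 10^{5}$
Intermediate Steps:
$b{\left(g \right)} = \frac{1}{10}$
$t = - \frac{4329}{10}$ ($t = \frac{1}{10} - 433 = - \frac{4329}{10} \approx -432.9$)
$t^{2} = \left(- \frac{4329}{10}\right)^{2} = \frac{18740241}{100}$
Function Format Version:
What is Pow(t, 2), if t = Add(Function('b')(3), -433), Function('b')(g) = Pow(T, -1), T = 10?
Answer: Rational(18740241, 100) ≈ 1.8740e+5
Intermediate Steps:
Function('b')(g) = Rational(1, 10) (Function('b')(g) = Pow(10, -1) = Rational(1, 10))
t = Rational(-4329, 10) (t = Add(Rational(1, 10), -433) = Rational(-4329, 10) ≈ -432.90)
Pow(t, 2) = Pow(Rational(-4329, 10), 2) = Rational(18740241, 100)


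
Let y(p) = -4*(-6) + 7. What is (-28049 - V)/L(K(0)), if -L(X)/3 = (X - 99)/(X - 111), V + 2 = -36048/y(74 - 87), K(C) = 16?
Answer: 26391285/2573 ≈ 10257.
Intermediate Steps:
y(p) = 31 (y(p) = 24 + 7 = 31)
V = -36110/31 (V = -2 - 36048/31 = -36110/31 ≈ -1164.8)
L(X) = -3*(-99 + X)/(-111 + X) (L(X) = -3*(X - 99)/(X - 111) = -3*(-99 + X)/(-111 + X))
(-28049 - V)/L(K(0)) = (-28049 - 1*(-36110/31))/((3*(99 - 1*16)/(-111 + 16))) = (-28049 + 36110/31)/((3*(99 - 16)/(-95))) = -833409/(31*(3*(-1/95)*83)) = -833409/(31*(-249/95)) = -833409/31*(-95/249) = 26391285/2573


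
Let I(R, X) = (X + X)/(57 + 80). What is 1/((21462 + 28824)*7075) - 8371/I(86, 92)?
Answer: -204005299171483/32731157400 ≈ -6232.8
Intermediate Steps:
I(R, X) = 2*X/137 (I(R, X) = (2*X)/137 = (2*X)*(1/137) = 2*X/137)
1/((21462 + 28824)*7075) - 8371/I(86, 92) = 1/((21462 + 28824)*7075) - 8371/((2/137)*92) = (1/7075)/50286 - 8371/184/137 = (1/50286)*(1/7075) - 8371*137/184 = 1/355773450 - 1146827/184 = -204005299171483/32731157400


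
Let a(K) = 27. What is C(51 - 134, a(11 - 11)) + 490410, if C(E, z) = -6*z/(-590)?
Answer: 144671031/295 ≈ 4.9041e+5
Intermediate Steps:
C(E, z) = 3*z/295 (C(E, z) = -6*z*(-1/590) = 3*z/295)
C(51 - 134, a(11 - 11)) + 490410 = (3/295)*27 + 490410 = 81/295 + 490410 = 144671031/295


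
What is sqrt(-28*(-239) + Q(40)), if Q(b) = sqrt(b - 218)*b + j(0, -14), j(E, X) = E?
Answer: 2*sqrt(1673 + 10*I*sqrt(178)) ≈ 81.87 + 3.2593*I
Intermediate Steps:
Q(b) = b*sqrt(-218 + b) (Q(b) = sqrt(b - 218)*b + 0 = sqrt(-218 + b)*b + 0 = b*sqrt(-218 + b) + 0 = b*sqrt(-218 + b))
sqrt(-28*(-239) + Q(40)) = sqrt(-28*(-239) + 40*sqrt(-218 + 40)) = sqrt(6692 + 40*sqrt(-178)) = sqrt(6692 + 40*(I*sqrt(178))) = sqrt(6692 + 40*I*sqrt(178))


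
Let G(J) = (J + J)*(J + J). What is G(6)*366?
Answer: 52704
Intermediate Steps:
G(J) = 4*J² (G(J) = (2*J)*(2*J) = 4*J²)
G(6)*366 = (4*6²)*366 = (4*36)*366 = 144*366 = 52704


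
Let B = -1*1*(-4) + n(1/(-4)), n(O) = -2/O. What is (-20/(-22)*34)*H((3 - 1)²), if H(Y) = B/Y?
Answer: 1020/11 ≈ 92.727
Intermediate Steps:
B = 12 (B = -1*1*(-4) - 2/(1/(-4)) = -1*(-4) - 2/(-¼) = 4 - 2*(-4) = 4 + 8 = 12)
H(Y) = 12/Y
(-20/(-22)*34)*H((3 - 1)²) = (-20/(-22)*34)*(12/((3 - 1)²)) = (-20*(-1/22)*34)*(12/(2²)) = ((10/11)*34)*(12/4) = 340*(12*(¼))/11 = (340/11)*3 = 1020/11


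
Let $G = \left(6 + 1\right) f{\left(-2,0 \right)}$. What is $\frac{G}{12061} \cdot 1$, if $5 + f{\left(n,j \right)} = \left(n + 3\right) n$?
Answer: $- \frac{7}{1723} \approx -0.0040627$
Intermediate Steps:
$f{\left(n,j \right)} = -5 + n \left(3 + n\right)$ ($f{\left(n,j \right)} = -5 + \left(n + 3\right) n = -5 + \left(3 + n\right) n = -5 + n \left(3 + n\right)$)
$G = -49$ ($G = \left(6 + 1\right) \left(-5 + \left(-2\right)^{2} + 3 \left(-2\right)\right) = 7 \left(-5 + 4 - 6\right) = 7 \left(-7\right) = -49$)
$\frac{G}{12061} \cdot 1 = - \frac{49}{12061} \cdot 1 = \left(-49\right) \frac{1}{12061} \cdot 1 = \left(- \frac{7}{1723}\right) 1 = - \frac{7}{1723}$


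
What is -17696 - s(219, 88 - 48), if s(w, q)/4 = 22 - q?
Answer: -17624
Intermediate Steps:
s(w, q) = 88 - 4*q (s(w, q) = 4*(22 - q) = 88 - 4*q)
-17696 - s(219, 88 - 48) = -17696 - (88 - 4*(88 - 48)) = -17696 - (88 - 4*40) = -17696 - (88 - 160) = -17696 - 1*(-72) = -17696 + 72 = -17624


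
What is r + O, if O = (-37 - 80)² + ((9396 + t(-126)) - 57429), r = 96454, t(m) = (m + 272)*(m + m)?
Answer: 25318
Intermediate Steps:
t(m) = 2*m*(272 + m) (t(m) = (272 + m)*(2*m) = 2*m*(272 + m))
O = -71136 (O = (-37 - 80)² + ((9396 + 2*(-126)*(272 - 126)) - 57429) = (-117)² + ((9396 + 2*(-126)*146) - 57429) = 13689 + ((9396 - 36792) - 57429) = 13689 + (-27396 - 57429) = 13689 - 84825 = -71136)
r + O = 96454 - 71136 = 25318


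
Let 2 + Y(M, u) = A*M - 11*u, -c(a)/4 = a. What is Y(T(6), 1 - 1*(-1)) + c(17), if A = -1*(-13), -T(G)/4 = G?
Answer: -404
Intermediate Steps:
c(a) = -4*a
T(G) = -4*G
A = 13
Y(M, u) = -2 - 11*u + 13*M (Y(M, u) = -2 + (13*M - 11*u) = -2 + (-11*u + 13*M) = -2 - 11*u + 13*M)
Y(T(6), 1 - 1*(-1)) + c(17) = (-2 - 11*(1 - 1*(-1)) + 13*(-4*6)) - 4*17 = (-2 - 11*(1 + 1) + 13*(-24)) - 68 = (-2 - 11*2 - 312) - 68 = (-2 - 22 - 312) - 68 = -336 - 68 = -404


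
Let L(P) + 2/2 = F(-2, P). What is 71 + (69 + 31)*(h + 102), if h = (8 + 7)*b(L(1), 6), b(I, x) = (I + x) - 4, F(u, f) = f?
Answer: 13271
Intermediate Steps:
L(P) = -1 + P
b(I, x) = -4 + I + x
h = 30 (h = (8 + 7)*(-4 + (-1 + 1) + 6) = 15*(-4 + 0 + 6) = 15*2 = 30)
71 + (69 + 31)*(h + 102) = 71 + (69 + 31)*(30 + 102) = 71 + 100*132 = 71 + 13200 = 13271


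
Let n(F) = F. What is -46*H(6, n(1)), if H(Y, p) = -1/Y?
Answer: 23/3 ≈ 7.6667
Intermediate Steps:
-46*H(6, n(1)) = -(-46)/6 = -46*(-⅙) = 23/3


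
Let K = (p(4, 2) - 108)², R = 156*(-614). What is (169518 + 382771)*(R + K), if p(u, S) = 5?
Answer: -47041215575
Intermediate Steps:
R = -95784
K = 10609 (K = (5 - 108)² = (-103)² = 10609)
(169518 + 382771)*(R + K) = (169518 + 382771)*(-95784 + 10609) = 552289*(-85175) = -47041215575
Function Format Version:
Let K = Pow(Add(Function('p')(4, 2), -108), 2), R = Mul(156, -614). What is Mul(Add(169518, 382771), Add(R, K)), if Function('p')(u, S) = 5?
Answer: -47041215575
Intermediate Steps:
R = -95784
K = 10609 (K = Pow(Add(5, -108), 2) = Pow(-103, 2) = 10609)
Mul(Add(169518, 382771), Add(R, K)) = Mul(Add(169518, 382771), Add(-95784, 10609)) = Mul(552289, -85175) = -47041215575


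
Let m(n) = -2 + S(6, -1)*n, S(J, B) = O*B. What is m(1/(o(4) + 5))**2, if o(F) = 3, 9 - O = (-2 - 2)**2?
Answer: 81/64 ≈ 1.2656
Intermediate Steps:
O = -7 (O = 9 - (-2 - 2)**2 = 9 - 1*(-4)**2 = 9 - 1*16 = 9 - 16 = -7)
S(J, B) = -7*B
m(n) = -2 + 7*n (m(n) = -2 + (-7*(-1))*n = -2 + 7*n)
m(1/(o(4) + 5))**2 = (-2 + 7/(3 + 5))**2 = (-2 + 7/8)**2 = (-9/8)**2 = 81/64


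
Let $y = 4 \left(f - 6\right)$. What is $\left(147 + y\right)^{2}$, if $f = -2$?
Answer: $13225$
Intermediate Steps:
$y = -32$ ($y = 4 \left(-2 - 6\right) = 4 \left(-8\right) = -32$)
$\left(147 + y\right)^{2} = \left(147 - 32\right)^{2} = 115^{2} = 13225$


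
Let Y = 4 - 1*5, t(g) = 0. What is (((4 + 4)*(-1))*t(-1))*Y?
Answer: 0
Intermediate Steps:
Y = -1 (Y = 4 - 5 = -1)
(((4 + 4)*(-1))*t(-1))*Y = (((4 + 4)*(-1))*0)*(-1) = ((8*(-1))*0)*(-1) = -8*0*(-1) = 0*(-1) = 0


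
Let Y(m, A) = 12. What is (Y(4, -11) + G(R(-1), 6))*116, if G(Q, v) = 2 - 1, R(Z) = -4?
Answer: 1508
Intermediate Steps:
G(Q, v) = 1
(Y(4, -11) + G(R(-1), 6))*116 = (12 + 1)*116 = 13*116 = 1508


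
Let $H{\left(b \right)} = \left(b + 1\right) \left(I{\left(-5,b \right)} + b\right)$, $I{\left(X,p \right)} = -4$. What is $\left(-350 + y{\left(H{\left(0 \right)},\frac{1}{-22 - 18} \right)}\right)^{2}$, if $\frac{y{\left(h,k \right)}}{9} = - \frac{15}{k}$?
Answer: $25502500$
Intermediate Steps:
$H{\left(b \right)} = \left(1 + b\right) \left(-4 + b\right)$ ($H{\left(b \right)} = \left(b + 1\right) \left(-4 + b\right) = \left(1 + b\right) \left(-4 + b\right)$)
$y{\left(h,k \right)} = - \frac{135}{k}$ ($y{\left(h,k \right)} = 9 \left(- \frac{15}{k}\right) = - \frac{135}{k}$)
$\left(-350 + y{\left(H{\left(0 \right)},\frac{1}{-22 - 18} \right)}\right)^{2} = \left(-350 - \frac{135}{\frac{1}{-22 - 18}}\right)^{2} = \left(-350 - \frac{135}{\frac{1}{-40}}\right)^{2} = \left(-350 - \frac{135}{- \frac{1}{40}}\right)^{2} = \left(-350 - -5400\right)^{2} = \left(-350 + 5400\right)^{2} = 5050^{2} = 25502500$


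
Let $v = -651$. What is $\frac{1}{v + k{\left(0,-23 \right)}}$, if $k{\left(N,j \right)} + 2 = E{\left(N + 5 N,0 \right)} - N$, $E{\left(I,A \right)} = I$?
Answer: $- \frac{1}{653} \approx -0.0015314$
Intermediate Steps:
$k{\left(N,j \right)} = -2 + 5 N$ ($k{\left(N,j \right)} = -2 + \left(\left(N + 5 N\right) - N\right) = -2 + \left(6 N - N\right) = -2 + 5 N$)
$\frac{1}{v + k{\left(0,-23 \right)}} = \frac{1}{-651 + \left(-2 + 5 \cdot 0\right)} = \frac{1}{-651 + \left(-2 + 0\right)} = \frac{1}{-651 - 2} = \frac{1}{-653} = - \frac{1}{653}$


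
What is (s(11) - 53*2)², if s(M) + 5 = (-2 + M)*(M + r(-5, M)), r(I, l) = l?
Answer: 7569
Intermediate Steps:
s(M) = -5 + 2*M*(-2 + M) (s(M) = -5 + (-2 + M)*(M + M) = -5 + (-2 + M)*(2*M) = -5 + 2*M*(-2 + M))
(s(11) - 53*2)² = ((-5 - 4*11 + 2*11²) - 53*2)² = ((-5 - 44 + 2*121) - 106)² = ((-5 - 44 + 242) - 106)² = (193 - 106)² = 87² = 7569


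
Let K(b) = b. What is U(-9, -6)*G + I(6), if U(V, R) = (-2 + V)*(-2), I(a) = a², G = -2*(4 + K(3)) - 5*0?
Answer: -272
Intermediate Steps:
G = -14 (G = -2*(4 + 3) - 5*0 = -2*7 + 0 = -14 + 0 = -14)
U(V, R) = 4 - 2*V
U(-9, -6)*G + I(6) = (4 - 2*(-9))*(-14) + 6² = (4 + 18)*(-14) + 36 = 22*(-14) + 36 = -308 + 36 = -272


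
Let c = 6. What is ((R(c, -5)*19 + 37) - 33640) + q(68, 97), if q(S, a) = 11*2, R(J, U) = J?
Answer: -33467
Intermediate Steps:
q(S, a) = 22
((R(c, -5)*19 + 37) - 33640) + q(68, 97) = ((6*19 + 37) - 33640) + 22 = ((114 + 37) - 33640) + 22 = (151 - 33640) + 22 = -33489 + 22 = -33467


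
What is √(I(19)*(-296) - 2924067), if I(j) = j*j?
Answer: I*√3030923 ≈ 1741.0*I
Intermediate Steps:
I(j) = j²
√(I(19)*(-296) - 2924067) = √(19²*(-296) - 2924067) = √(361*(-296) - 2924067) = √(-106856 - 2924067) = √(-3030923) = I*√3030923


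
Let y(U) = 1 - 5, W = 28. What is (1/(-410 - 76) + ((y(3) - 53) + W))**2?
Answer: 198669025/236196 ≈ 841.12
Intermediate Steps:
y(U) = -4
(1/(-410 - 76) + ((y(3) - 53) + W))**2 = (1/(-410 - 76) + ((-4 - 53) + 28))**2 = (1/(-486) + (-57 + 28))**2 = (-1/486 - 29)**2 = (-14095/486)**2 = 198669025/236196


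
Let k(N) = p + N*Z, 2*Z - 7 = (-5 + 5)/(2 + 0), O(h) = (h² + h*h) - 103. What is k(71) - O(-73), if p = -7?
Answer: -20627/2 ≈ -10314.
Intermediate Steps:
O(h) = -103 + 2*h² (O(h) = (h² + h²) - 103 = 2*h² - 103 = -103 + 2*h²)
Z = 7/2 (Z = 7/2 + ((-5 + 5)/(2 + 0))/2 = 7/2 + (0/2)/2 = 7/2 + (0*(½))/2 = 7/2 + (½)*0 = 7/2 + 0 = 7/2 ≈ 3.5000)
k(N) = -7 + 7*N/2 (k(N) = -7 + N*(7/2) = -7 + 7*N/2)
k(71) - O(-73) = (-7 + (7/2)*71) - (-103 + 2*(-73)²) = (-7 + 497/2) - (-103 + 2*5329) = 483/2 - (-103 + 10658) = 483/2 - 1*10555 = 483/2 - 10555 = -20627/2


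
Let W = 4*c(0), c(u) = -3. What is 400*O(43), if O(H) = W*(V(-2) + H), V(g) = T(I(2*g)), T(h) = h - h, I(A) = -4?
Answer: -206400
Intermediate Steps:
W = -12 (W = 4*(-3) = -12)
T(h) = 0
V(g) = 0
O(H) = -12*H (O(H) = -12*(0 + H) = -12*H)
400*O(43) = 400*(-12*43) = 400*(-516) = -206400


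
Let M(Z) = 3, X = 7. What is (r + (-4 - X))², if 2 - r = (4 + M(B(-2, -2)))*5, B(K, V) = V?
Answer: 1936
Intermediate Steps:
r = -33 (r = 2 - (4 + 3)*5 = 2 - 7*5 = 2 - 1*35 = 2 - 35 = -33)
(r + (-4 - X))² = (-33 + (-4 - 1*7))² = (-33 + (-4 - 7))² = (-33 - 11)² = (-44)² = 1936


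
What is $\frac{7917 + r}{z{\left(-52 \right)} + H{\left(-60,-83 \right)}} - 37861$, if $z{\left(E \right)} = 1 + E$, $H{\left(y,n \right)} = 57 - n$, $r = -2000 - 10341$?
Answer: $- \frac{3374053}{89} \approx -37911.0$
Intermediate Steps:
$r = -12341$
$\frac{7917 + r}{z{\left(-52 \right)} + H{\left(-60,-83 \right)}} - 37861 = \frac{7917 - 12341}{\left(1 - 52\right) + \left(57 - -83\right)} - 37861 = - \frac{4424}{-51 + \left(57 + 83\right)} - 37861 = - \frac{4424}{-51 + 140} - 37861 = - \frac{4424}{89} - 37861 = - \frac{3374053}{89}$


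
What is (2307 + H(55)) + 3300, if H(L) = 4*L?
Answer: 5827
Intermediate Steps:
(2307 + H(55)) + 3300 = (2307 + 4*55) + 3300 = (2307 + 220) + 3300 = 2527 + 3300 = 5827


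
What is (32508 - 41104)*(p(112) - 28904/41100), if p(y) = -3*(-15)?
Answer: -3912460804/10275 ≈ -3.8078e+5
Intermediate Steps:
p(y) = 45
(32508 - 41104)*(p(112) - 28904/41100) = (32508 - 41104)*(45 - 28904/41100) = -8596*(45 - 28904*1/41100) = -8596*(45 - 7226/10275) = -8596*455149/10275 = -3912460804/10275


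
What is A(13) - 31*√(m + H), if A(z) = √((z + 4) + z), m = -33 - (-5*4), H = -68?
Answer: √30 - 279*I ≈ 5.4772 - 279.0*I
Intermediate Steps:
m = -13 (m = -33 - (-20) = -33 - 1*(-20) = -33 + 20 = -13)
A(z) = √(4 + 2*z) (A(z) = √((4 + z) + z) = √(4 + 2*z))
A(13) - 31*√(m + H) = √(4 + 2*13) - 31*√(-13 - 68) = √(4 + 26) - 279*I = √30 - 279*I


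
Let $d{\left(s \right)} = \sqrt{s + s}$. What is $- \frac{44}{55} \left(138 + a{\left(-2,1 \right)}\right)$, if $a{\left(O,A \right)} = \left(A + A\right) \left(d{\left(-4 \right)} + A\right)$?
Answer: $-112 - \frac{16 i \sqrt{2}}{5} \approx -112.0 - 4.5255 i$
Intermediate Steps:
$d{\left(s \right)} = \sqrt{2} \sqrt{s}$ ($d{\left(s \right)} = \sqrt{2 s} = \sqrt{2} \sqrt{s}$)
$a{\left(O,A \right)} = 2 A \left(A + 2 i \sqrt{2}\right)$ ($a{\left(O,A \right)} = \left(A + A\right) \left(\sqrt{2} \sqrt{-4} + A\right) = 2 A \left(\sqrt{2} \cdot 2 i + A\right) = 2 A \left(2 i \sqrt{2} + A\right) = 2 A \left(A + 2 i \sqrt{2}\right)$)
$- \frac{44}{55} \left(138 + a{\left(-2,1 \right)}\right) = - \frac{44}{55} \left(138 + 2 \cdot 1 \left(1 + 2 i \sqrt{2}\right)\right) = \left(-44\right) \frac{1}{55} \left(138 + \left(2 + 4 i \sqrt{2}\right)\right) = - \frac{4 \left(140 + 4 i \sqrt{2}\right)}{5} = -112 - \frac{16 i \sqrt{2}}{5}$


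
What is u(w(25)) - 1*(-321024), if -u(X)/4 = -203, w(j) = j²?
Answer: 321836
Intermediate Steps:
u(X) = 812 (u(X) = -4*(-203) = 812)
u(w(25)) - 1*(-321024) = 812 - 1*(-321024) = 812 + 321024 = 321836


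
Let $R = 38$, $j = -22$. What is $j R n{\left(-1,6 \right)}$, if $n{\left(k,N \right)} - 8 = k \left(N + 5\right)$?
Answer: $2508$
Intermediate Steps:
$n{\left(k,N \right)} = 8 + k \left(5 + N\right)$ ($n{\left(k,N \right)} = 8 + k \left(N + 5\right) = 8 + k \left(5 + N\right)$)
$j R n{\left(-1,6 \right)} = \left(-22\right) 38 \left(8 + 5 \left(-1\right) + 6 \left(-1\right)\right) = - 836 \left(8 - 5 - 6\right) = \left(-836\right) \left(-3\right) = 2508$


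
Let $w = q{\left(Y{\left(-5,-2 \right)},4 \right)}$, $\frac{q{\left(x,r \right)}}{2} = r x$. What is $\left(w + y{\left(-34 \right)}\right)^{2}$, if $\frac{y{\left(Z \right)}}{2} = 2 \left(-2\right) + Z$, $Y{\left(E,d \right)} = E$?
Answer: $13456$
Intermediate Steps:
$y{\left(Z \right)} = -8 + 2 Z$ ($y{\left(Z \right)} = 2 \left(2 \left(-2\right) + Z\right) = 2 \left(-4 + Z\right) = -8 + 2 Z$)
$q{\left(x,r \right)} = 2 r x$
$w = -40$ ($w = 2 \cdot 4 \left(-5\right) = -40$)
$\left(w + y{\left(-34 \right)}\right)^{2} = \left(-40 + \left(-8 + 2 \left(-34\right)\right)\right)^{2} = \left(-40 - 76\right)^{2} = \left(-116\right)^{2} = 13456$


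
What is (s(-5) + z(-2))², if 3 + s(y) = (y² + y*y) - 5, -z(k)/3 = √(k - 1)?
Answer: 1737 - 252*I*√3 ≈ 1737.0 - 436.48*I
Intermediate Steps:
z(k) = -3*√(-1 + k) (z(k) = -3*√(k - 1) = -3*√(-1 + k))
s(y) = -8 + 2*y² (s(y) = -3 + ((y² + y*y) - 5) = -3 + ((y² + y²) - 5) = -3 + (2*y² - 5) = -3 + (-5 + 2*y²) = -8 + 2*y²)
(s(-5) + z(-2))² = ((-8 + 2*(-5)²) - 3*√(-1 - 2))² = ((-8 + 2*25) - 3*I*√3)² = ((-8 + 50) - 3*I*√3)² = (42 - 3*I*√3)²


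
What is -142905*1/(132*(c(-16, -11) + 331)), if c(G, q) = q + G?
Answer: -47635/13376 ≈ -3.5612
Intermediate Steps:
c(G, q) = G + q
-142905*1/(132*(c(-16, -11) + 331)) = -142905*1/(132*((-16 - 11) + 331)) = -142905*1/(132*(-27 + 331)) = -142905/(304*132) = -142905/40128 = -142905*1/40128 = -47635/13376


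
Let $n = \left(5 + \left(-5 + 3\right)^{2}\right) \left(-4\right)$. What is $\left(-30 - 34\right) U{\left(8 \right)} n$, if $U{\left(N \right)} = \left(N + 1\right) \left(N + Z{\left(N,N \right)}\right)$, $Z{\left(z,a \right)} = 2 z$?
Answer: $497664$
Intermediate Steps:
$n = -36$ ($n = \left(5 + \left(-2\right)^{2}\right) \left(-4\right) = \left(5 + 4\right) \left(-4\right) = 9 \left(-4\right) = -36$)
$U{\left(N \right)} = 3 N \left(1 + N\right)$ ($U{\left(N \right)} = \left(N + 1\right) \left(N + 2 N\right) = \left(1 + N\right) 3 N = 3 N \left(1 + N\right)$)
$\left(-30 - 34\right) U{\left(8 \right)} n = \left(-30 - 34\right) 3 \cdot 8 \left(1 + 8\right) \left(-36\right) = \left(-30 - 34\right) 3 \cdot 8 \cdot 9 \left(-36\right) = \left(-64\right) 216 \left(-36\right) = \left(-13824\right) \left(-36\right) = 497664$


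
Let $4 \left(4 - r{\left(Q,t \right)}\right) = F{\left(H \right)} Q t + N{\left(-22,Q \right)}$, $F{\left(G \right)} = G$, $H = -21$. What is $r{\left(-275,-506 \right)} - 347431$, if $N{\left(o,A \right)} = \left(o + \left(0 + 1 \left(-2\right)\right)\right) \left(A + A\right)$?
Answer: $\frac{759621}{2} \approx 3.7981 \cdot 10^{5}$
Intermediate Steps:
$N{\left(o,A \right)} = 2 A \left(-2 + o\right)$ ($N{\left(o,A \right)} = \left(o + \left(0 - 2\right)\right) 2 A = \left(o - 2\right) 2 A = \left(-2 + o\right) 2 A = 2 A \left(-2 + o\right)$)
$r{\left(Q,t \right)} = 4 + 12 Q + \frac{21 Q t}{4}$ ($r{\left(Q,t \right)} = 4 - \frac{- 21 Q t + 2 Q \left(-2 - 22\right)}{4} = 4 - \frac{- 21 Q t + 2 Q \left(-24\right)}{4} = 4 - \frac{- 21 Q t - 48 Q}{4} = 4 - \frac{- 48 Q - 21 Q t}{4} = 4 + \left(12 Q + \frac{21 Q t}{4}\right) = 4 + 12 Q + \frac{21 Q t}{4}$)
$r{\left(-275,-506 \right)} - 347431 = \left(4 + 12 \left(-275\right) + \frac{21}{4} \left(-275\right) \left(-506\right)\right) - 347431 = \left(4 - 3300 + \frac{1461075}{2}\right) - 347431 = \frac{1454483}{2} - 347431 = \frac{759621}{2}$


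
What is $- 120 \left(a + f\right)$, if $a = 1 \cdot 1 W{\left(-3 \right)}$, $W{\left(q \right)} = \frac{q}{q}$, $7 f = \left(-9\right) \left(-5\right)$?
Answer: $- \frac{6240}{7} \approx -891.43$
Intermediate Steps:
$f = \frac{45}{7}$ ($f = \frac{\left(-9\right) \left(-5\right)}{7} = \frac{1}{7} \cdot 45 = \frac{45}{7} \approx 6.4286$)
$W{\left(q \right)} = 1$
$a = 1$ ($a = 1 \cdot 1 \cdot 1 = 1 \cdot 1 = 1$)
$- 120 \left(a + f\right) = - 120 \left(1 + \frac{45}{7}\right) = \left(-120\right) \frac{52}{7} = - \frac{6240}{7}$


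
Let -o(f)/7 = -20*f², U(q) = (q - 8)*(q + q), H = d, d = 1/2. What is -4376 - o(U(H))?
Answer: -12251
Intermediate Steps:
d = ½ (d = 1*(½) = ½ ≈ 0.50000)
H = ½ ≈ 0.50000
U(q) = 2*q*(-8 + q) (U(q) = (-8 + q)*(2*q) = 2*q*(-8 + q))
o(f) = 140*f² (o(f) = -(-140)*f² = 140*f²)
-4376 - o(U(H)) = -4376 - 140*(2*(½)*(-8 + ½))² = -4376 - 140*(2*(½)*(-15/2))² = -4376 - 140*(-15/2)² = -4376 - 140*225/4 = -4376 - 1*7875 = -4376 - 7875 = -12251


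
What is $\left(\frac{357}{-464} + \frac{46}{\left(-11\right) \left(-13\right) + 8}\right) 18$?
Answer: $- \frac{293067}{35032} \approx -8.3657$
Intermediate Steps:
$\left(\frac{357}{-464} + \frac{46}{\left(-11\right) \left(-13\right) + 8}\right) 18 = \left(357 \left(- \frac{1}{464}\right) + \frac{46}{143 + 8}\right) 18 = \left(- \frac{357}{464} + \frac{46}{151}\right) 18 = \left(- \frac{32563}{70064}\right) 18 = - \frac{293067}{35032}$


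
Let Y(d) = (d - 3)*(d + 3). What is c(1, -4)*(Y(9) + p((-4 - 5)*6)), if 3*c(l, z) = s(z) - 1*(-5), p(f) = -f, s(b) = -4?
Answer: 42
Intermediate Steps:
Y(d) = (-3 + d)*(3 + d)
c(l, z) = ⅓ (c(l, z) = (-4 - 1*(-5))/3 = (-4 + 5)/3 = (⅓)*1 = ⅓)
c(1, -4)*(Y(9) + p((-4 - 5)*6)) = ((-9 + 9²) - (-4 - 5)*6)/3 = ((-9 + 81) - (-9)*6)/3 = (72 - 1*(-54))/3 = (72 + 54)/3 = (⅓)*126 = 42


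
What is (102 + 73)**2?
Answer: 30625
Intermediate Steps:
(102 + 73)**2 = 175**2 = 30625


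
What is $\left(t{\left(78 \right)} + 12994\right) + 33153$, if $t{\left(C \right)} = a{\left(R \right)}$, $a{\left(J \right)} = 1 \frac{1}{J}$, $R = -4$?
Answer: $\frac{184587}{4} \approx 46147.0$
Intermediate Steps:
$a{\left(J \right)} = \frac{1}{J}$
$t{\left(C \right)} = - \frac{1}{4}$ ($t{\left(C \right)} = \frac{1}{-4} = - \frac{1}{4}$)
$\left(t{\left(78 \right)} + 12994\right) + 33153 = \left(- \frac{1}{4} + 12994\right) + 33153 = \frac{51975}{4} + 33153 = \frac{184587}{4}$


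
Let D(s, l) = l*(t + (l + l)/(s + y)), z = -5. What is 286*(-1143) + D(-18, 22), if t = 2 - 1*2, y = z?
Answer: -7519622/23 ≈ -3.2694e+5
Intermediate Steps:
y = -5
t = 0 (t = 2 - 2 = 0)
D(s, l) = 2*l²/(-5 + s) (D(s, l) = l*(0 + (l + l)/(s - 5)) = l*(0 + (2*l)/(-5 + s)) = l*(0 + 2*l/(-5 + s)) = l*(2*l/(-5 + s)) = 2*l²/(-5 + s))
286*(-1143) + D(-18, 22) = 286*(-1143) + 2*22²/(-5 - 18) = -326898 + 2*484/(-23) = -326898 + 2*484*(-1/23) = -326898 - 968/23 = -7519622/23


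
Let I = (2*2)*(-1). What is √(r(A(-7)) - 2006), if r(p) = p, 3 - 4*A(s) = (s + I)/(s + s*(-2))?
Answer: I*√98238/7 ≈ 44.776*I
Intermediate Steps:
I = -4 (I = 4*(-1) = -4)
A(s) = ¾ + (-4 + s)/(4*s) (A(s) = ¾ - (s - 4)/(4*(s + s*(-2))) = ¾ - (-4 + s)/(4*(s - 2*s)) = ¾ - (-4 + s)/(4*((-s))) = ¾ - (-4 + s)*(-1/s)/4 = ¾ - (-1)*(-4 + s)/(4*s) = ¾ + (-4 + s)/(4*s))
√(r(A(-7)) - 2006) = √((-1 - 7)/(-7) - 2006) = √(-⅐*(-8) - 2006) = √(8/7 - 2006) = √(-14034/7) = I*√98238/7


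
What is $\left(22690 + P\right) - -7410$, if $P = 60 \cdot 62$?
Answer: $33820$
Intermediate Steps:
$P = 3720$
$\left(22690 + P\right) - -7410 = \left(22690 + 3720\right) - -7410 = 26410 + 7410 = 33820$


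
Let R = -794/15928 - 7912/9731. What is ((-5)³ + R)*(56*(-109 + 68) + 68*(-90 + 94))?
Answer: 448687904250/1761311 ≈ 2.5475e+5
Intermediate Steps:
R = -66874375/77497684 (R = -794*1/15928 - 7912*1/9731 = -397/7964 - 7912/9731 = -66874375/77497684 ≈ -0.86292)
((-5)³ + R)*(56*(-109 + 68) + 68*(-90 + 94)) = ((-5)³ - 66874375/77497684)*(56*(-109 + 68) + 68*(-90 + 94)) = (-125 - 66874375/77497684)*(56*(-41) + 68*4) = -9754084875*(-2296 + 272)/77497684 = -9754084875/77497684*(-2024) = 448687904250/1761311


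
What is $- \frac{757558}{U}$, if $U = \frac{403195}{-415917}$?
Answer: $\frac{315081250686}{403195} \approx 7.8146 \cdot 10^{5}$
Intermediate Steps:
$U = - \frac{403195}{415917}$ ($U = 403195 \left(- \frac{1}{415917}\right) = - \frac{403195}{415917} \approx -0.96941$)
$- \frac{757558}{U} = - \frac{757558}{- \frac{403195}{415917}} = \left(-757558\right) \left(- \frac{415917}{403195}\right) = \frac{315081250686}{403195}$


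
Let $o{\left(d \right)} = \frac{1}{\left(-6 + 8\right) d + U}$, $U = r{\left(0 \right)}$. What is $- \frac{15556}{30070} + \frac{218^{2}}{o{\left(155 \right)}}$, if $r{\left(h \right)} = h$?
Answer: $\frac{221502227622}{15035} \approx 1.4732 \cdot 10^{7}$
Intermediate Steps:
$U = 0$
$o{\left(d \right)} = \frac{1}{2 d}$ ($o{\left(d \right)} = \frac{1}{\left(-6 + 8\right) d + 0} = \frac{1}{2 d + 0} = \frac{1}{2 d}$)
$- \frac{15556}{30070} + \frac{218^{2}}{o{\left(155 \right)}} = - \frac{15556}{30070} + \frac{218^{2}}{\frac{1}{2} \cdot \frac{1}{155}} = \left(-15556\right) \frac{1}{30070} + \frac{47524}{\frac{1}{2} \cdot \frac{1}{155}} = - \frac{7778}{15035} + 47524 \frac{1}{\frac{1}{310}} = - \frac{7778}{15035} + 47524 \cdot 310 = - \frac{7778}{15035} + 14732440 = \frac{221502227622}{15035}$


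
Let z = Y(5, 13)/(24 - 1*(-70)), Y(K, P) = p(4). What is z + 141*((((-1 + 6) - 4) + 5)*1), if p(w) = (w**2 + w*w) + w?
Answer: 39780/47 ≈ 846.38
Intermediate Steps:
p(w) = w + 2*w**2 (p(w) = (w**2 + w**2) + w = 2*w**2 + w = w + 2*w**2)
Y(K, P) = 36 (Y(K, P) = 4*(1 + 2*4) = 4*(1 + 8) = 4*9 = 36)
z = 18/47 (z = 36/(24 - 1*(-70)) = 36/(24 + 70) = 36/94 = 36*(1/94) = 18/47 ≈ 0.38298)
z + 141*((((-1 + 6) - 4) + 5)*1) = 18/47 + 141*((((-1 + 6) - 4) + 5)*1) = 18/47 + 141*(((5 - 4) + 5)*1) = 18/47 + 141*((1 + 5)*1) = 18/47 + 141*(6*1) = 18/47 + 141*6 = 18/47 + 846 = 39780/47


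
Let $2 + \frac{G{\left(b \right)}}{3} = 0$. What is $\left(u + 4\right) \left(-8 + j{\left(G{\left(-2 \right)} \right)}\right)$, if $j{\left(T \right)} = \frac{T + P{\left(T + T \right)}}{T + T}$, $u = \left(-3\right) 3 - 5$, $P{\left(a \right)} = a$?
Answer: $65$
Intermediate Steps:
$G{\left(b \right)} = -6$ ($G{\left(b \right)} = -6 + 3 \cdot 0 = -6 + 0 = -6$)
$u = -14$ ($u = -9 - 5 = -14$)
$j{\left(T \right)} = \frac{3}{2}$ ($j{\left(T \right)} = \frac{T + \left(T + T\right)}{T + T} = \frac{T + 2 T}{2 T} = 3 T \frac{1}{2 T} = \frac{3}{2}$)
$\left(u + 4\right) \left(-8 + j{\left(G{\left(-2 \right)} \right)}\right) = \left(-14 + 4\right) \left(-8 + \frac{3}{2}\right) = \left(-10\right) \left(- \frac{13}{2}\right) = 65$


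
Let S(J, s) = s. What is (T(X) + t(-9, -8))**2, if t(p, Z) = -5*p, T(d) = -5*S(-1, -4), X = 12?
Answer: 4225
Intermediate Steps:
T(d) = 20 (T(d) = -5*(-4) = 20)
(T(X) + t(-9, -8))**2 = (20 - 5*(-9))**2 = (20 + 45)**2 = 65**2 = 4225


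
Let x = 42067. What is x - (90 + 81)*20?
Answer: 38647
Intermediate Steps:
x - (90 + 81)*20 = 42067 - (90 + 81)*20 = 42067 - 171*20 = 42067 - 1*3420 = 42067 - 3420 = 38647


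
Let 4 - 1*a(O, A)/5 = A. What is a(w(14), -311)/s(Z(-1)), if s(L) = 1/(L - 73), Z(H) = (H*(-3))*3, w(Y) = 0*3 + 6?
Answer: -100800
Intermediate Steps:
w(Y) = 6 (w(Y) = 0 + 6 = 6)
a(O, A) = 20 - 5*A
Z(H) = -9*H (Z(H) = -3*H*3 = -9*H)
s(L) = 1/(-73 + L)
a(w(14), -311)/s(Z(-1)) = (20 - 5*(-311))/(1/(-73 - 9*(-1))) = (20 + 1555)/(1/(-73 + 9)) = 1575/(1/(-64)) = 1575/(-1/64) = 1575*(-64) = -100800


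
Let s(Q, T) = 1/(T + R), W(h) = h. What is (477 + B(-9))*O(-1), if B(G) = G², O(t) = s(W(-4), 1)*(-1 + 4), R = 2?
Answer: 558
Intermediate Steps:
s(Q, T) = 1/(2 + T) (s(Q, T) = 1/(T + 2) = 1/(2 + T))
O(t) = 1 (O(t) = (-1 + 4)/(2 + 1) = 3/3 = (⅓)*3 = 1)
(477 + B(-9))*O(-1) = (477 + (-9)²)*1 = (477 + 81)*1 = 558*1 = 558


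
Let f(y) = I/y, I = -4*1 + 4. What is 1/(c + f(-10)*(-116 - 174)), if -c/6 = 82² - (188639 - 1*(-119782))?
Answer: 1/1810182 ≈ 5.5243e-7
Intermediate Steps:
I = 0 (I = -4 + 4 = 0)
f(y) = 0 (f(y) = 0/y = 0)
c = 1810182 (c = -6*(82² - (188639 - 1*(-119782))) = -6*(6724 - (188639 + 119782)) = -6*(6724 - 1*308421) = -6*(6724 - 308421) = -6*(-301697) = 1810182)
1/(c + f(-10)*(-116 - 174)) = 1/(1810182 + 0*(-116 - 174)) = 1/(1810182 + 0*(-290)) = 1/(1810182 + 0) = 1/1810182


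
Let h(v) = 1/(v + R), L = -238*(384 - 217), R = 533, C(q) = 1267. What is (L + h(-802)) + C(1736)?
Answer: -10350852/269 ≈ -38479.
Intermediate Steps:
L = -39746 (L = -238*167 = -39746)
h(v) = 1/(533 + v) (h(v) = 1/(v + 533) = 1/(533 + v))
(L + h(-802)) + C(1736) = (-39746 + 1/(533 - 802)) + 1267 = (-39746 + 1/(-269)) + 1267 = (-39746 - 1/269) + 1267 = -10691675/269 + 1267 = -10350852/269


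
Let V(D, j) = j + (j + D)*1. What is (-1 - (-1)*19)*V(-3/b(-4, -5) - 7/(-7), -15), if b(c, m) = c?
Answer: -1017/2 ≈ -508.50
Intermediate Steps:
V(D, j) = D + 2*j (V(D, j) = j + (D + j)*1 = j + (D + j) = D + 2*j)
(-1 - (-1)*19)*V(-3/b(-4, -5) - 7/(-7), -15) = (-1 - (-1)*19)*((-3/(-4) - 7/(-7)) + 2*(-15)) = (-1 - 1*(-19))*((-3*(-¼) - 7*(-⅐)) - 30) = (-1 + 19)*((¾ + 1) - 30) = 18*(7/4 - 30) = 18*(-113/4) = -1017/2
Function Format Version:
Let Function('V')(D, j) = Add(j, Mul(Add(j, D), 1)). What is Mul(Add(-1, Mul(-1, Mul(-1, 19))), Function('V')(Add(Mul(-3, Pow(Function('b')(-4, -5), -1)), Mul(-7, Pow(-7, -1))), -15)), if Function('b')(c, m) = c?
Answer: Rational(-1017, 2) ≈ -508.50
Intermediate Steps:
Function('V')(D, j) = Add(D, Mul(2, j)) (Function('V')(D, j) = Add(j, Mul(Add(D, j), 1)) = Add(j, Add(D, j)) = Add(D, Mul(2, j)))
Mul(Add(-1, Mul(-1, Mul(-1, 19))), Function('V')(Add(Mul(-3, Pow(Function('b')(-4, -5), -1)), Mul(-7, Pow(-7, -1))), -15)) = Mul(Add(-1, Mul(-1, Mul(-1, 19))), Add(Add(Mul(-3, Pow(-4, -1)), Mul(-7, Pow(-7, -1))), Mul(2, -15))) = Mul(Add(-1, Mul(-1, -19)), Add(Add(Mul(-3, Rational(-1, 4)), Mul(-7, Rational(-1, 7))), -30)) = Mul(Add(-1, 19), Add(Add(Rational(3, 4), 1), -30)) = Mul(18, Add(Rational(7, 4), -30)) = Mul(18, Rational(-113, 4)) = Rational(-1017, 2)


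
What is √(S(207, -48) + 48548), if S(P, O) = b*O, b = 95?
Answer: 2*√10997 ≈ 209.73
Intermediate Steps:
S(P, O) = 95*O
√(S(207, -48) + 48548) = √(95*(-48) + 48548) = √(-4560 + 48548) = √43988 = 2*√10997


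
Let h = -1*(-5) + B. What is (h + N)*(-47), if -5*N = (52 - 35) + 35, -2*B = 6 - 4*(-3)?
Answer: 3384/5 ≈ 676.80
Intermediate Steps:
B = -9 (B = -(6 - 4*(-3))/2 = -(6 + 12)/2 = -1/2*18 = -9)
N = -52/5 (N = -((52 - 35) + 35)/5 = -(17 + 35)/5 = -1/5*52 = -52/5 ≈ -10.400)
h = -4 (h = -1*(-5) - 9 = 5 - 9 = -4)
(h + N)*(-47) = (-4 - 52/5)*(-47) = -72/5*(-47) = 3384/5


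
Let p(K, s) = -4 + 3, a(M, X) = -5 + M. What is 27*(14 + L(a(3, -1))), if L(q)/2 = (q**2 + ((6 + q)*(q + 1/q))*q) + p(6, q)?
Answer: 1620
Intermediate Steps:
p(K, s) = -1
L(q) = -2 + 2*q**2 + 2*q*(6 + q)*(q + 1/q) (L(q) = 2*((q**2 + ((6 + q)*(q + 1/q))*q) - 1) = 2*((q**2 + q*(6 + q)*(q + 1/q)) - 1) = 2*(-1 + q**2 + q*(6 + q)*(q + 1/q)) = -2 + 2*q**2 + 2*q*(6 + q)*(q + 1/q))
27*(14 + L(a(3, -1))) = 27*(14 + (10 + 2*(-5 + 3) + 2*(-5 + 3)**3 + 14*(-5 + 3)**2)) = 27*(14 + (10 + 2*(-2) + 2*(-2)**3 + 14*(-2)**2)) = 27*(14 + (10 - 4 + 2*(-8) + 14*4)) = 27*(14 + (10 - 4 - 16 + 56)) = 27*(14 + 46) = 27*60 = 1620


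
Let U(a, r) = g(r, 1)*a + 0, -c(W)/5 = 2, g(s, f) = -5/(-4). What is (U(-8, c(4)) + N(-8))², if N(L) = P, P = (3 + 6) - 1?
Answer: 4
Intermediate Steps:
g(s, f) = 5/4 (g(s, f) = -5*(-¼) = 5/4)
c(W) = -10 (c(W) = -5*2 = -10)
P = 8 (P = 9 - 1 = 8)
U(a, r) = 5*a/4 (U(a, r) = 5*a/4 + 0 = 5*a/4)
N(L) = 8
(U(-8, c(4)) + N(-8))² = ((5/4)*(-8) + 8)² = (-10 + 8)² = (-2)² = 4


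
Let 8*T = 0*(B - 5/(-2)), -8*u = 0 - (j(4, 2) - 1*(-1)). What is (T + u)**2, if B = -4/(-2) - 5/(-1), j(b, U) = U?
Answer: 9/64 ≈ 0.14063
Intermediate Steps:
B = 7 (B = -4*(-1/2) - 5*(-1) = 2 + 5 = 7)
u = 3/8 (u = -(0 - (2 - 1*(-1)))/8 = -(0 - (2 + 1))/8 = -(0 - 1*3)/8 = -(0 - 3)/8 = -1/8*(-3) = 3/8 ≈ 0.37500)
T = 0 (T = (0*(7 - 5/(-2)))/8 = (0*(7 - 5*(-1/2)))/8 = (0*(7 + 5/2))/8 = (0*(19/2))/8 = (1/8)*0 = 0)
(T + u)**2 = (0 + 3/8)**2 = (3/8)**2 = 9/64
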